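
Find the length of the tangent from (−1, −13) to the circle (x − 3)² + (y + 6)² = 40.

5

The centre is (3, −6) and r = 2√10. The square of the distance from P to the centre is 16 + 49 = 65.
Power of the point: PT² = |PO|² − r² = 25, so PT = 5.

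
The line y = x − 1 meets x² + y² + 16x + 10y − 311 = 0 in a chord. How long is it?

28√2

Substitute y = x − 1:
2x² + 24x − 320 = 0  ⟹  x² + 12x − 160 = 0
x = 8 or x = −20, giving (8, 7) and (−20, −21).
|(8, 7) − (−20, −21)| = √((28)² + (28)²) = 28√2.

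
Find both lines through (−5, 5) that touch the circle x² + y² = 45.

2x − y = −15 and x − 2y = −15

Write the tangent as mx − y + (5 − m·(−5)) = 0 and set its distance from the centre to 3√5:
[m·(5) − (−5)]² = 45(m² + 1)
2m² − 5m + 2 = 0, so m = 2 or m = 1/2.
Through (−5, 5) these give 2x − y = −15 and x − 2y = −15.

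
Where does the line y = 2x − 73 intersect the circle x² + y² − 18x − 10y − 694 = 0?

Substitute y = 2x − 73:
5x² − 330x + 5365 = 0  ⟹  x² − 66x + 1073 = 0
x = 37 or x = 29, giving (37, 1) and (29, −15).

(29, −15) and (37, 1)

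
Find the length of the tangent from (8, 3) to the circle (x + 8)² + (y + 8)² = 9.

4√23

With centre O = (−8, −8), |OP|² = 377 and r² = 9.
The tangent meets the radius at right angles, so tangent² = |PO|² − r² = 377 − 9 = 368.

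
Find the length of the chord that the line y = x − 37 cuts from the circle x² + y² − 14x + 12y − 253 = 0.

From the line, y = x − 37. Substituting:
2x² − 76x + 672 = 0  ⟹  x² − 38x + 336 = 0
x = 24 or x = 14, giving (24, −13) and (14, −23).
|(24, −13) − (14, −23)| = √((10)² + (10)²) = 10√2.

10√2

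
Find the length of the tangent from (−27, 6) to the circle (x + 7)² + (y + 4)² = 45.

√455

With centre O = (−7, −4), |OP|² = 500 and r² = 45.
By the tangent–radius right angle, tangent length = √(|PO|² − r²) = √455.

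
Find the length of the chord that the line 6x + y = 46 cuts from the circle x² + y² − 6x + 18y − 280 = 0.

Centre (3, −9), r² = 370. Perpendicular distance d from centre to line = |−37| / √37 = 37/√37.
Half the chord is √(r² − d²) = √(333), so the full chord is 6√37.

6√37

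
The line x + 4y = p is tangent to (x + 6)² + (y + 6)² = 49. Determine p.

p = −30 ± 7√17

For a tangent, require d(centre, line) = r = 7.
|1·(−6) + 4·(−6) − p| / √17 = 7
|p − (−30)| = 7√17.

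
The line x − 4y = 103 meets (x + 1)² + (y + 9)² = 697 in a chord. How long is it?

From the line, y = (−103 + x)/4. Substituting:
17x² − 102x − 6647 = 0  ⟹  x² − 6x − 391 = 0
x = 23 or x = −17, giving (23, −20) and (−17, −30).
Chord length = distance between (23, −20) and (−17, −30) = √1700 = 10√17.

10√17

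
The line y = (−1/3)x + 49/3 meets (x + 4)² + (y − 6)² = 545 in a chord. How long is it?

The distance from (−4, 6) to the line is 35/√10, and r² = 545.
Chord = 2√(r² − d²) = 2·√(845/2) = 13√10.

13√10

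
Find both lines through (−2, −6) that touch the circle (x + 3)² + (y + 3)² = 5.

2x − y = 2 and x + 2y = −14

A line y − (−6) = m(x − (−2)) is tangent when its distance from (−3, −3) is √5:
[m·(−1) − (3)]² = 5(m² + 1)
2m² − 3m − 2 = 0, so m = 2 or m = −1/2.
With m = 2: 2x − y = 2. With m = −1/2: x + 2y = −14.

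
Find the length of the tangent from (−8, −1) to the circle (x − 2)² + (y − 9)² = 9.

√191

Centre (2, 9), r² = 9. |PO|² = (−10)² + (−10)² = 200.
The tangent meets the radius at right angles, so tangent² = |PO|² − r² = 200 − 9 = 191.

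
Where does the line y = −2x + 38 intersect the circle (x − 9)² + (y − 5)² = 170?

Express y = −2x + 38 and substitute into the circle:
5x² − 150x + 1000 = 0  ⟹  x² − 30x + 200 = 0
x = 20 or x = 10, giving (20, −2) and (10, 18).

(10, 18) and (20, −2)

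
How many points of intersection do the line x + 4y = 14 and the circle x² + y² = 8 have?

0

Substituting the line into the circle gives 17x² − 28x + 68 = 0.
Discriminant = (−28)² − 4·17·(68) = −3840 < 0.
No real roots: the line does not meet the circle.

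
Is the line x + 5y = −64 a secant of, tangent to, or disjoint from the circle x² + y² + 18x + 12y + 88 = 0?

Centre (−9, −6), r² = 29. Distance² from centre to line = (25)²/26 = 625/26.
Since d² < r², the line cuts the circle twice.

secant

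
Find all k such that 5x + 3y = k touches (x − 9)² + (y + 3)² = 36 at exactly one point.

k = 36 ± 6√34

Tangency holds when the distance from the centre (9, −3) to the line equals the radius 6:
|5·9 + 3·(−3) − k| / √34 = 6
|k − (36)| = 6√34.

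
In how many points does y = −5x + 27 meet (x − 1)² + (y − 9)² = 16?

Substituting the line into the circle gives 26x² − 182x + 309 = 0.
Δ = 33124 − 32136 = 988.
Two real roots: the line is a secant.

2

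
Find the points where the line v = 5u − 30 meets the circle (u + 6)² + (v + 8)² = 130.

(3, −15) and (5, −5)

Substitute v = 5u − 30:
26u² − 208u + 390 = 0  ⟹  u² − 8u + 15 = 0
u = 5 or u = 3, giving (5, −5) and (3, −15).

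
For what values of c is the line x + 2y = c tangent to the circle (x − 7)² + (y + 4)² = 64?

Tangency holds when the distance from the centre (7, −4) to the line equals the radius 8:
|1·7 + 2·(−4) − c| / √5 = 8
|c − (−1)| = 8√5.

c = −1 ± 8√5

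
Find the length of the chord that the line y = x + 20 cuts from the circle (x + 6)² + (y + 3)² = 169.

Substitute y = x + 20:
2x² + 58x + 396 = 0  ⟹  x² + 29x + 198 = 0
x = −11 or x = −18, giving (−11, 9) and (−18, 2).
|(−11, 9) − (−18, 2)| = √((7)² + (7)²) = 7√2.

7√2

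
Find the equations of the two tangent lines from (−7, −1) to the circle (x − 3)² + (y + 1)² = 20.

x + 2y = −9 and x − 2y = −5

Let a tangent through (−7, −1) have slope m. Its distance from (3, −1) must equal 2√5:
[m·(10) − (0)]² = 20(m² + 1)
4m² − 1 = 0, so m = −1/2 or m = 1/2.
Through (−7, −1) these give x + 2y = −9 and x − 2y = −5.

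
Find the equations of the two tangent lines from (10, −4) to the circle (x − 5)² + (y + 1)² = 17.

4x + y = 36 and x − 4y = 26

A line y − (−4) = m(x − (10)) is tangent when its distance from (5, −1) is √17:
[m·(−5) − (3)]² = 17(m² + 1)
4m² + 15m − 4 = 0, so m = −4 or m = 1/4.
Through (10, −4) these give 4x + y = 36 and x − 4y = 26.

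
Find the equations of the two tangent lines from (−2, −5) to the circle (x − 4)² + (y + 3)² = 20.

x + 2y = −12 and 2x − y = 1

A line y − (−5) = m(x − (−2)) is tangent when its distance from (4, −3) is 2√5:
[m·(6) − (2)]² = 20(m² + 1)
2m² − 3m − 2 = 0, so m = −1/2 or m = 2.
Through (−2, −5) these give x + 2y = −12 and 2x − y = 1.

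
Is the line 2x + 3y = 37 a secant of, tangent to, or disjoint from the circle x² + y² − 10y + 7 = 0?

disjoint

Substituting the line into the circle gives 13x² − 88x + 322 = 0.
Δ = 7744 − 16744 = −9000.
No real roots: the line does not meet the circle.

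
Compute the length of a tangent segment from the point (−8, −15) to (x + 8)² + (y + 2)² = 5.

Centre (−8, −2), r² = 5. |PO|² = (0)² + (−13)² = 169.
By the tangent–radius right angle, tangent length = √(|PO|² − r²) = √164 = 2√41.

2√41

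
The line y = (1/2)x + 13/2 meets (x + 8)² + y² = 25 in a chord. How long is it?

The distance from (−8, 0) to the line is 5/√5, and r² = 25.
Chord = 2√(r² − d²) = 2·√(20) = 4√5.

4√5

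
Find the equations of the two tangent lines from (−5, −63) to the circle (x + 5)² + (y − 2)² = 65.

8x + y = −103 and 8x − y = 23

Write the tangent as mx − y + (−63 − m·(−5)) = 0 and set its distance from the centre to √65:
[m·(0) − (65)]² = 65(m² + 1)
m² − 64 = 0, so m = −8 or m = 8.
With m = −8: 8x + y = −103. With m = 8: 8x − y = 23.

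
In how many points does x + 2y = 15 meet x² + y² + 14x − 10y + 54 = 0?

Substituting the line into the circle gives 5x² + 46x + 141 = 0.
Discriminant = (46)² − 4·5·(141) = −704 < 0.
No real roots: the line does not meet the circle.

0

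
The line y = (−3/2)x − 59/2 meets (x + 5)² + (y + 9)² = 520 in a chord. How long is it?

Express y = (−59 − 3x)/2 and substitute into the circle:
13x² + 286x − 299 = 0  ⟹  x² + 22x − 23 = 0
x = 1 or x = −23, giving (1, −31) and (−23, 5).
|(1, −31) − (−23, 5)| = √((24)² + (−36)²) = 12√13.

12√13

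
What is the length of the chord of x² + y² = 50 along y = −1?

The distance from (0, 0) to the line is 1, and r² = 50.
Half the chord is √(r² − d²) = √(49), so the full chord is 14.

14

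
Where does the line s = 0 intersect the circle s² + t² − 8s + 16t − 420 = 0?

(0, −30) and (0, 14)

The line gives s = 0. Substituting into the circle:
t² + 16t − 420 = 0
t = 14 or t = −30, giving (0, 14) and (0, −30).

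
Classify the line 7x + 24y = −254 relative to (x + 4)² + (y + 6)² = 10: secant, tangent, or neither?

d² = (7·(−4) + 24·(−6) − (−254))²/625 = 6724/625; r² = 10.
Since d² > r², the line lies outside the circle.

neither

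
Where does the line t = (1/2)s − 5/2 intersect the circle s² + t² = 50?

Express t = (−5 + s)/2 and substitute into the circle:
5s² − 10s − 175 = 0  ⟹  s² − 2s − 35 = 0
s = 7 or s = −5, giving (7, 1) and (−5, −5).

(−5, −5) and (7, 1)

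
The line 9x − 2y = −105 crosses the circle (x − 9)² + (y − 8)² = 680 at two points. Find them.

Substitute y = (105 + 9x)/2:
85x² + 1530x + 5525 = 0  ⟹  x² + 18x + 65 = 0
x = −5 or x = −13, giving (−5, 30) and (−13, −6).

(−13, −6) and (−5, 30)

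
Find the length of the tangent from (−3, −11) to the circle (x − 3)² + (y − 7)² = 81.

3√31

Centre (3, 7), r² = 81. |PO|² = (−6)² + (−18)² = 360.
The tangent meets the radius at right angles, so tangent² = |PO|² − r² = 360 − 81 = 279.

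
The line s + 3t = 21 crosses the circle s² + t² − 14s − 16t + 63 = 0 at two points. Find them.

(0, 7) and (12, 3)

From the line, t = (21 − s)/3. Substituting:
10s² − 120s = 0  ⟹  s² − 12s = 0
s = 12 or s = 0, giving (12, 3) and (0, 7).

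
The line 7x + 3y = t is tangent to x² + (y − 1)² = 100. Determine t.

Tangency holds when the distance from the centre (0, 1) to the line equals the radius 10:
|7·0 + 3·1 − t| / √58 = 10
|t − (3)| = 10√58.

t = 3 ± 10√58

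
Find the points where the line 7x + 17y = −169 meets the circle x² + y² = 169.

Express y = (−169 − 7x)/17 and substitute into the circle:
338x² + 2366x − 20280 = 0  ⟹  x² + 7x − 60 = 0
x = 5 or x = −12, giving (5, −12) and (−12, −5).

(−12, −5) and (5, −12)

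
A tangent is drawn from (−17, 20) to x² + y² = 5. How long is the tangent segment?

The centre is (0, 0) and r = √5. The square of the distance from P to the centre is 289 + 400 = 689.
Power of the point: PT² = |PO|² − r² = 684, so PT = 6√19.

6√19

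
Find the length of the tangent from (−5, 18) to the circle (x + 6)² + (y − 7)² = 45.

√77

The centre is (−6, 7) and r = 3√5. The square of the distance from P to the centre is 1 + 121 = 122.
Power of the point: PT² = |PO|² − r² = 77, so PT = √77.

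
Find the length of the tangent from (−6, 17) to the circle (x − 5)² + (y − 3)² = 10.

√307

With centre O = (5, 3), |OP|² = 317 and r² = 10.
The tangent meets the radius at right angles, so tangent² = |PO|² − r² = 317 − 10 = 307.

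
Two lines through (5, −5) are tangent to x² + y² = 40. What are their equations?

x − 3y = 20 and 3x − y = 20

Let a tangent through (5, −5) have slope m. Its distance from (0, 0) must equal 2√10:
[m·(−5) − (5)]² = 40(m² + 1)
3m² − 10m + 3 = 0, so m = 1/3 or m = 3.
With m = 1/3: x − 3y = 20. With m = 3: 3x − y = 20.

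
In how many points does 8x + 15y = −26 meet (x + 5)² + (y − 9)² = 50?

Centre (−5, 9), r² = 50. Distance² from centre to line = (121)²/289 = 14641/289.
Since d² > r², the line lies outside the circle.

0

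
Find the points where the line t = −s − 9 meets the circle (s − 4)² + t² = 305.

(−13, 4) and (8, −17)

Express t = −s − 9 and substitute into the circle:
2s² + 10s − 208 = 0  ⟹  s² + 5s − 104 = 0
s = 8 or s = −13, giving (8, −17) and (−13, 4).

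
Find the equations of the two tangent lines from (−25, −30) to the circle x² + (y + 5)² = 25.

4x − 3y = −10 and 3x − 4y = 45

Let a tangent through (−25, −30) have slope m. Its distance from (0, −5) must equal 5:
[m·(25) − (25)]² = 25(m² + 1)
12m² − 25m + 12 = 0, so m = 4/3 or m = 3/4.
With m = 4/3: 4x − 3y = −10. With m = 3/4: 3x − 4y = 45.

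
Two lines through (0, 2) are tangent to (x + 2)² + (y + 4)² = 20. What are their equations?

x − 2y = −4 and 2x + y = 2

A line y − (2) = m(x − (0)) is tangent when its distance from (−2, −4) is 2√5:
(−2m − (−6))² = 20(m² + 1)
2m² + 3m − 2 = 0, so m = 1/2 or m = −2.
Through (0, 2) these give x − 2y = −4 and 2x + y = 2.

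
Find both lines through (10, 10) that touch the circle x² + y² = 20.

x − 2y = −10 and 2x − y = 10

Write the tangent as mx − y + (10 − m·(10)) = 0 and set its distance from the centre to 2√5:
[m·(−10) − (−10)]² = 20(m² + 1)
2m² − 5m + 2 = 0, so m = 1/2 or m = 2.
Through (10, 10) these give x − 2y = −10 and 2x − y = 10.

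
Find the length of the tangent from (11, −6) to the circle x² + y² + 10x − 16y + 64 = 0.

The centre is (−5, 8) and r = 5. The square of the distance from P to the centre is 256 + 196 = 452.
By the tangent–radius right angle, tangent length = √(|PO|² − r²) = √427.

√427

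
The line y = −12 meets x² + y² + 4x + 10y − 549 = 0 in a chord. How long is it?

46

Substitute y = −12:
x² + 4x − 525 = 0
x = 21 or x = −25, giving (21, −12) and (−25, −12).
|(21, −12) − (−25, −12)| = √((46)² + (0)²) = 46.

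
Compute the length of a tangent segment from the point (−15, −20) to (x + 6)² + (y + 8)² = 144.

The centre is (−6, −8) and r = 12. The square of the distance from P to the centre is 81 + 144 = 225.
The tangent meets the radius at right angles, so tangent² = |PO|² − r² = 225 − 144 = 81.

9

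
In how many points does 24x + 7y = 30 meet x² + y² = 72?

2

Substituting the line into the circle gives 625x² − 1440x − 2628 = 0.
Discriminant = (−1440)² − 4·625·(−2628) = 8643600 > 0.
Two real roots: the line is a secant.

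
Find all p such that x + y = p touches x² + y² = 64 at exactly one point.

p = ±8√2

The line touches the circle iff its distance from (0, 0) is 8:
|1·0 + 1·0 − p| / √2 = 8
|p| = 8√2.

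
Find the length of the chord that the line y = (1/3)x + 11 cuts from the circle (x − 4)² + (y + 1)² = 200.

4√10

From the line, y = (33 + x)/3. Substituting:
10x² − 360 = 0  ⟹  x² − 36 = 0
x = 6 or x = −6, giving (6, 13) and (−6, 9).
Chord length = distance between (6, 13) and (−6, 9) = √160 = 4√10.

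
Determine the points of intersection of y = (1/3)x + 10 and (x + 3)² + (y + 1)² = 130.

(−12, 6) and (0, 10)

Substitute y = (30 + x)/3:
10x² + 120x = 0  ⟹  x² + 12x = 0
x = 0 or x = −12, giving (0, 10) and (−12, 6).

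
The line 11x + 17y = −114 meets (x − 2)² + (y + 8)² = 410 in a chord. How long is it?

2√410

Centre (2, −8), r² = 410. Perpendicular distance d from centre to line = |0| / √410 = 0/√410.
Half the chord is √(r² − d²) = √(410), so the full chord is 2√410.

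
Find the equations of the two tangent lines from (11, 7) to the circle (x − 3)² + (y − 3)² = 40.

x + 3y = 32 and 3x − y = 26

A line y − (7) = m(x − (11)) is tangent when its distance from (3, 3) is 2√10:
(−8m − (−4))² = 40(m² + 1)
3m² − 8m − 3 = 0, so m = −1/3 or m = 3.
Through (11, 7) these give x + 3y = 32 and 3x − y = 26.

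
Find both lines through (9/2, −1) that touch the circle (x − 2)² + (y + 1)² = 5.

2x + y = 8 and 2x − y = 10

A line y − (−1) = m(x − (9/2)) is tangent when its distance from (2, −1) is √5:
(−5/2m − (0))² = 5(m² + 1)
m² − 4 = 0, so m = −2 or m = 2.
With m = −2: 2x + y = 8. With m = 2: 2x − y = 10.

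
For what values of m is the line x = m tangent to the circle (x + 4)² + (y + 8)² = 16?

The line touches the circle iff its distance from (−4, −8) is 4:
|1·(−4) + 0·(−8) − m| / √1 = 4
|m − (−4)| = 4, so m = 0 or m = −8.

m = −8 or m = 0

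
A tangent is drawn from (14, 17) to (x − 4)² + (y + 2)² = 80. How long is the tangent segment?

√381

Centre (4, −2), r² = 80. |PO|² = (10)² + (19)² = 461.
Power of the point: PT² = |PO|² − r² = 381, so PT = √381.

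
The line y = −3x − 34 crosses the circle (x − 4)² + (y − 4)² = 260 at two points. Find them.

(−12, 2) and (−10, −4)

Express y = −3x − 34 and substitute into the circle:
10x² + 220x + 1200 = 0  ⟹  x² + 22x + 120 = 0
x = −10 or x = −12, giving (−10, −4) and (−12, 2).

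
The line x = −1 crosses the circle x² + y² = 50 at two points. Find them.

The line gives x = −1. Substituting into the circle:
y² − 49 = 0
y = 7 or y = −7, giving (−1, 7) and (−1, −7).

(−1, −7) and (−1, 7)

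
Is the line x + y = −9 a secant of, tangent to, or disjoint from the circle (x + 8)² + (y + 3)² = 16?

secant

Centre (−8, −3), r² = 16. Distance² from centre to line = (−2)²/2 = 2.
Since d² < r², the line cuts the circle twice.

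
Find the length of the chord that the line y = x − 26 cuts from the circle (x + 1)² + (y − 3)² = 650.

20√2

Substitute y = x − 26:
2x² − 56x + 192 = 0  ⟹  x² − 28x + 96 = 0
x = 24 or x = 4, giving (24, −2) and (4, −22).
Chord length = distance between (24, −2) and (4, −22) = √800 = 20√2.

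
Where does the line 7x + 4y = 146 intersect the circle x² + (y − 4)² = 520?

Express y = (146 − 7x)/4 and substitute into the circle:
65x² − 1820x + 8580 = 0  ⟹  x² − 28x + 132 = 0
x = 22 or x = 6, giving (22, −2) and (6, 26).

(6, 26) and (22, −2)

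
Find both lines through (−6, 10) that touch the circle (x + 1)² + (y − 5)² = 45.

Let a tangent through (−6, 10) have slope m. Its distance from (−1, 5) must equal 3√5:
(5m − (−5))² = 45(m² + 1)
2m² − 5m + 2 = 0, so m = 2 or m = 1/2.
Through (−6, 10) these give 2x − y = −22 and x − 2y = −26.

2x − y = −22 and x − 2y = −26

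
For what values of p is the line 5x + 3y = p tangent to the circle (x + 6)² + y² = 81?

p = −30 ± 9√34

Tangency holds when the distance from the centre (−6, 0) to the line equals the radius 9:
|5·(−6) + 3·0 − p| / √34 = 9
|p − (−30)| = 9√34.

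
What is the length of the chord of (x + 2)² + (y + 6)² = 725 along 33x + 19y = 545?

5√58

The distance from (−2, −6) to the line is 725/√1450, and r² = 725.
Chord = 2√(r² − d²) = 2·√(725/2) = 5√58.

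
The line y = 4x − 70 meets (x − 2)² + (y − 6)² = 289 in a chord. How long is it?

The distance from (2, 6) to the line is 68/√17, and r² = 289.
Chord = 2√(r² − d²) = 2·√(17) = 2√17.

2√17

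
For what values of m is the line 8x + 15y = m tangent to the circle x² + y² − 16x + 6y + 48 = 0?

The line touches the circle iff its distance from (8, −3) is 5:
|8·8 + 15·(−3) − m| / √289 = 5
|m − (19)| = 5·17, so m = 104 or m = −66.

m = −66 or m = 104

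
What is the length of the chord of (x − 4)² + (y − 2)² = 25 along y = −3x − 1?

Express y = −3x − 1 and substitute into the circle:
10x² + 10x = 0  ⟹  x² + x = 0
x = 0 or x = −1, giving (0, −1) and (−1, 2).
Chord length = distance between (0, −1) and (−1, 2) = √10 = √10.

√10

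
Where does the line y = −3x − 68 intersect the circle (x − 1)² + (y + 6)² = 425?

Substitute y = −3x − 68:
10x² + 370x + 3420 = 0  ⟹  x² + 37x + 342 = 0
x = −18 or x = −19, giving (−18, −14) and (−19, −11).

(−19, −11) and (−18, −14)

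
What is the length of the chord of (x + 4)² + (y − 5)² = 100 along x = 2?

The line gives x = 2. Substituting into the circle:
y² − 10y − 39 = 0
y = 13 or y = −3, giving (2, 13) and (2, −3).
|(2, 13) − (2, −3)| = √((0)² + (16)²) = 16.

16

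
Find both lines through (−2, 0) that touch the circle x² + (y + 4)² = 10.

3x − y = −6 and x + 3y = −2

Let a tangent through (−2, 0) have slope m. Its distance from (0, −4) must equal √10:
[m·(2) − (−4)]² = 10(m² + 1)
3m² − 8m − 3 = 0, so m = 3 or m = −1/3.
With m = 3: 3x − y = −6. With m = −1/3: x + 3y = −2.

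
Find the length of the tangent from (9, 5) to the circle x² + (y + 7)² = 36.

3√21

Centre (0, −7), r² = 36. |PO|² = (9)² + (12)² = 225.
By the tangent–radius right angle, tangent length = √(|PO|² − r²) = √189 = 3√21.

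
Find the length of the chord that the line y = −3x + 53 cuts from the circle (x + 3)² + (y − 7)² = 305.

√10

Centre (−3, 7), r² = 305. Perpendicular distance d from centre to line = |−55| / √10 = 55/√10.
Chord = 2√(r² − d²) = 2·√(5/2) = √10.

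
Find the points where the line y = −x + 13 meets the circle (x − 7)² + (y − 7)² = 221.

Substitute y = −x + 13:
2x² − 26x − 136 = 0  ⟹  x² − 13x − 68 = 0
x = 17 or x = −4, giving (17, −4) and (−4, 17).

(−4, 17) and (17, −4)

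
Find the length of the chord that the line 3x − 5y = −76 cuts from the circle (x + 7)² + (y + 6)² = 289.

Centre (−7, −6), r² = 289. Perpendicular distance d from centre to line = |85| / √34 = 85/√34.
Chord = 2√(r² − d²) = 2·√(153/2) = 3√34.

3√34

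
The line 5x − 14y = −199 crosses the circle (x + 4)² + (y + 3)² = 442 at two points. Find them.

Substitute y = (199 + 5x)/14:
221x² + 3978x − 25415 = 0  ⟹  x² + 18x − 115 = 0
x = 5 or x = −23, giving (5, 16) and (−23, 6).

(−23, 6) and (5, 16)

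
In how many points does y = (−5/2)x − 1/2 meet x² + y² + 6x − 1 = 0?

2

Substituting the line into the circle gives 29x² + 34x − 3 = 0.
Discriminant = (34)² − 4·29·(−3) = 1504 > 0.
Two real roots: the line is a secant.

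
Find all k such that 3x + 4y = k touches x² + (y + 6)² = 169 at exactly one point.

Tangency holds when the distance from the centre (0, −6) to the line equals the radius 13:
|3·0 + 4·(−6) − k| / √25 = 13
|k − (−24)| = 13·5, so k = 41 or k = −89.

k = −89 or k = 41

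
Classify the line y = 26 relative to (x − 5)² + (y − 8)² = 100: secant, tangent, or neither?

Substituting the line into the circle gives x² − 10x + 249 = 0.
Δ = 100 − 996 = −896.
No real roots: the line does not meet the circle.

neither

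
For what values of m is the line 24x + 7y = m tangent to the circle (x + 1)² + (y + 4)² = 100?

m = −302 or m = 198

The line touches the circle iff its distance from (−1, −4) is 10:
|24·(−1) + 7·(−4) − m| / √625 = 10
|m − (−52)| = 10·25, so m = 198 or m = −302.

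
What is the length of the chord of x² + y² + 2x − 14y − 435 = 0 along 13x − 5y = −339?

The distance from (−1, 7) to the line is 291/√194, and r² = 485.
Chord = 2√(r² − d²) = 2·√(97/2) = √194.

√194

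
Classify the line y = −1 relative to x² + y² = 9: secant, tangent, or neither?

secant

Substituting the line into the circle gives x² − 8 = 0.
Δ = 0 − (−32) = 32.
Two real roots: the line is a secant.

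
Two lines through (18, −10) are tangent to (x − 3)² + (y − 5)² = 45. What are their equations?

2x + y = 26 and x + 2y = −2

Let a tangent through (18, −10) have slope m. Its distance from (3, 5) must equal 3√5:
(−15m − (15))² = 45(m² + 1)
2m² + 5m + 2 = 0, so m = −2 or m = −1/2.
With m = −2: 2x + y = 26. With m = −1/2: x + 2y = −2.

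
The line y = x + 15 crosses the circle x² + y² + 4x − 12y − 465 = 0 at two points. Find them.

From the line, y = x + 15. Substituting:
2x² + 22x − 420 = 0  ⟹  x² + 11x − 210 = 0
x = 10 or x = −21, giving (10, 25) and (−21, −6).

(−21, −6) and (10, 25)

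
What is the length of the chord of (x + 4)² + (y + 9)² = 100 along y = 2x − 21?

Centre (−4, −9), r² = 100. Perpendicular distance d from centre to line = |−20| / √5 = 20/√5.
Chord = 2√(r² − d²) = 2·√(20) = 4√5.

4√5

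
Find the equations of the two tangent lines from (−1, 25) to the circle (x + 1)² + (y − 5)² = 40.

3x + y = 22 and 3x − y = −28

A line y − (25) = m(x − (−1)) is tangent when its distance from (−1, 5) is 2√10:
[m·(0) − (−20)]² = 40(m² + 1)
m² − 9 = 0, so m = −3 or m = 3.
Through (−1, 25) these give 3x + y = 22 and 3x − y = −28.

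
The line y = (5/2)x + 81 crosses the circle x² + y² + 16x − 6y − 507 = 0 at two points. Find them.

(−32, 1) and (−24, 21)

From the line, y = (162 + 5x)/2. Substituting:
29x² + 1624x + 22272 = 0  ⟹  x² + 56x + 768 = 0
x = −24 or x = −32, giving (−24, 21) and (−32, 1).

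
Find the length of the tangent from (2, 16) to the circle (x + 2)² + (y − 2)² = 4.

4√13

The centre is (−2, 2) and r = 2. The square of the distance from P to the centre is 16 + 196 = 212.
The tangent meets the radius at right angles, so tangent² = |PO|² − r² = 212 − 4 = 208.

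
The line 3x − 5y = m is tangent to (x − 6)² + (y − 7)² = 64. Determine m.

m = −17 ± 8√34

Tangency holds when the distance from the centre (6, 7) to the line equals the radius 8:
|3·6 − 5·7 − m| / √34 = 8
|m − (−17)| = 8√34.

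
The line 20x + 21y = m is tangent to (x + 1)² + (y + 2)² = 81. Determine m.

For a tangent, require d(centre, line) = r = 9.
|20·(−1) + 21·(−2) − m| / √841 = 9
|m − (−62)| = 9·29, so m = 199 or m = −323.

m = −323 or m = 199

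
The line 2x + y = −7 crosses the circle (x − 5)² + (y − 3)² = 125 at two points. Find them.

From the line, y = −2x − 7. Substituting:
5x² + 30x = 0  ⟹  x² + 6x = 0
x = 0 or x = −6, giving (0, −7) and (−6, 5).

(−6, 5) and (0, −7)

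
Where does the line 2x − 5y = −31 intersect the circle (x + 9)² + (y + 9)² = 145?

(−18, −1) and (−8, 3)

From the line, y = (31 + 2x)/5. Substituting:
29x² + 754x + 4176 = 0  ⟹  x² + 26x + 144 = 0
x = −8 or x = −18, giving (−8, 3) and (−18, −1).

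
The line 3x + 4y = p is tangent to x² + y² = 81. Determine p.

p = −45 or p = 45

The line touches the circle iff its distance from (0, 0) is 9:
|3·0 + 4·0 − p| / √25 = 9
|p| = 9·5, so p = 45 or p = −45.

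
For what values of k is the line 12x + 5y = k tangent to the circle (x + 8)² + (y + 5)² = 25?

k = −186 or k = −56

For a tangent, require d(centre, line) = r = 5.
|12·(−8) + 5·(−5) − k| / √169 = 5
|k − (−121)| = 5·13, so k = −56 or k = −186.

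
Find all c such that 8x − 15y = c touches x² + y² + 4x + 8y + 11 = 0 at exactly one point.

For a tangent, require d(centre, line) = r = 3.
|8·(−2) − 15·(−4) − c| / √289 = 3
|c − (44)| = 3·17, so c = 95 or c = −7.

c = −7 or c = 95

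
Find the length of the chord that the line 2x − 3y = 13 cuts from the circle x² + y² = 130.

Centre (0, 0), r² = 130. Perpendicular distance d from centre to line = |−13| / √13 = 13/√13.
Chord = 2√(r² − d²) = 2·√(117) = 6√13.

6√13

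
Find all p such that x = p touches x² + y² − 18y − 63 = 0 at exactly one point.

For a tangent, require d(centre, line) = r = 12.
|1·0 + 0·9 − p| / √1 = 12
|p| = 12, so p = 12 or p = −12.

p = −12 or p = 12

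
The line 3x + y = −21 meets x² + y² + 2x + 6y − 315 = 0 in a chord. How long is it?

11√10

Centre (−1, −3), r² = 325. Perpendicular distance d from centre to line = |15| / √10 = 15/√10.
Half the chord is √(r² − d²) = √(605/2), so the full chord is 11√10.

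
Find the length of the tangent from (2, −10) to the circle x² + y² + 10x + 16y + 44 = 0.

The centre is (−5, −8) and r = 3√5. The square of the distance from P to the centre is 49 + 4 = 53.
The tangent meets the radius at right angles, so tangent² = |PO|² − r² = 53 − 45 = 8.

2√2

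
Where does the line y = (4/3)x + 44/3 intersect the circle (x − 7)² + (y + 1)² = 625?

(−17, −8) and (7, 24)

Substitute y = (44 + 4x)/3:
25x² + 250x − 2975 = 0  ⟹  x² + 10x − 119 = 0
x = 7 or x = −17, giving (7, 24) and (−17, −8).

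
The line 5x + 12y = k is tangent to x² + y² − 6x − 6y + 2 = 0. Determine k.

k = −1 or k = 103

Tangency holds when the distance from the centre (3, 3) to the line equals the radius 4:
|5·3 + 12·3 − k| / √169 = 4
|k − (51)| = 4·13, so k = 103 or k = −1.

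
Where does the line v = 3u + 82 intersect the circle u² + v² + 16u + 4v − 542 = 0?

Express v = 3u + 82 and substitute into the circle:
10u² + 520u + 6510 = 0  ⟹  u² + 52u + 651 = 0
u = −21 or u = −31, giving (−21, 19) and (−31, −11).

(−31, −11) and (−21, 19)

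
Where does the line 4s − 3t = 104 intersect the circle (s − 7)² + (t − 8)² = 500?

Substitute t = (−104 + 4s)/3:
25s² − 1150s + 12325 = 0  ⟹  s² − 46s + 493 = 0
s = 29 or s = 17, giving (29, 4) and (17, −12).

(17, −12) and (29, 4)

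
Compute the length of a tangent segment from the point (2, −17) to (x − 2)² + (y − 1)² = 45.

3√31

Centre (2, 1), r² = 45. |PO|² = (0)² + (−18)² = 324.
By the tangent–radius right angle, tangent length = √(|PO|² − r²) = √279 = 3√31.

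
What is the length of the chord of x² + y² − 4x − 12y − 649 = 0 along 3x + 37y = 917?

The distance from (2, 6) to the line is 689/√1378, and r² = 689.
Half the chord is √(r² − d²) = √(689/2), so the full chord is √1378.

√1378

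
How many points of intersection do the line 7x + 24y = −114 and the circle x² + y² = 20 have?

0

Centre (0, 0), r² = 20. Distance² from centre to line = (114)²/625 = 12996/625.
Since d² > r², the line lies outside the circle.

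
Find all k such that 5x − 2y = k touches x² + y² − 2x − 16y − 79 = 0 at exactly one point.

The line touches the circle iff its distance from (1, 8) is 12:
|5·1 − 2·8 − k| / √29 = 12
|k − (−11)| = 12√29.

k = −11 ± 12√29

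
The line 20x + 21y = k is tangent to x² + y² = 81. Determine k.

k = −261 or k = 261

For a tangent, require d(centre, line) = r = 9.
|20·0 + 21·0 − k| / √841 = 9
|k| = 9·29, so k = 261 or k = −261.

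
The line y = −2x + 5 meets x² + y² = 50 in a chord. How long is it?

Centre (0, 0), r² = 50. Perpendicular distance d from centre to line = |−5| / √5 = 5/√5.
Half the chord is √(r² − d²) = √(45), so the full chord is 6√5.

6√5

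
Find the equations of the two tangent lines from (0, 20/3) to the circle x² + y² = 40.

x − 3y = −20 and x + 3y = 20

A line y − (20/3) = m(x − (0)) is tangent when its distance from (0, 0) is 2√10:
[m·(0) − (−20/3)]² = 40(m² + 1)
9m² − 1 = 0, so m = 1/3 or m = −1/3.
With m = 1/3: x − 3y = −20. With m = −1/3: x + 3y = 20.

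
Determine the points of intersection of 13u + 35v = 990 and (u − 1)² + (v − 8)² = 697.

Substitute v = (990 − 13u)/35:
1394u² − 20910u − 348500 = 0  ⟹  u² − 15u − 250 = 0
u = 25 or u = −10, giving (25, 19) and (−10, 32).

(−10, 32) and (25, 19)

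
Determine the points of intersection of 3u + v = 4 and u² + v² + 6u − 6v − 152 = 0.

Express v = −3u + 4 and substitute into the circle:
10u² − 160 = 0  ⟹  u² − 16 = 0
u = 4 or u = −4, giving (4, −8) and (−4, 16).

(−4, 16) and (4, −8)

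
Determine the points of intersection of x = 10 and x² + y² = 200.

(10, −10) and (10, 10)

The line gives x = 10. Substituting into the circle:
y² − 100 = 0
y = 10 or y = −10, giving (10, 10) and (10, −10).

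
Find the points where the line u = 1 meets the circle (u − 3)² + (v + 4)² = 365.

(1, −23) and (1, 15)

The line gives u = 1. Substituting into the circle:
v² + 8v − 345 = 0
v = 15 or v = −23, giving (1, 15) and (1, −23).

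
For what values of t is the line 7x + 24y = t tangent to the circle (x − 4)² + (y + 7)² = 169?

t = −465 or t = 185

Tangency holds when the distance from the centre (4, −7) to the line equals the radius 13:
|7·4 + 24·(−7) − t| / √625 = 13
|t − (−140)| = 13·25, so t = 185 or t = −465.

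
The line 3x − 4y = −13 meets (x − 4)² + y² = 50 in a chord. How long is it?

From the line, y = (13 + 3x)/4. Substituting:
25x² − 50x − 375 = 0  ⟹  x² − 2x − 15 = 0
x = 5 or x = −3, giving (5, 7) and (−3, 1).
Chord length = distance between (5, 7) and (−3, 1) = √100 = 10.

10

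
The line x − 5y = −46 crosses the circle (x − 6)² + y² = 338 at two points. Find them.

Express y = (46 + x)/5 and substitute into the circle:
26x² − 208x − 5434 = 0  ⟹  x² − 8x − 209 = 0
x = 19 or x = −11, giving (19, 13) and (−11, 7).

(−11, 7) and (19, 13)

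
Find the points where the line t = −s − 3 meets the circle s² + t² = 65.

(−7, 4) and (4, −7)

From the line, t = −s − 3. Substituting:
2s² + 6s − 56 = 0  ⟹  s² + 3s − 28 = 0
s = 4 or s = −7, giving (4, −7) and (−7, 4).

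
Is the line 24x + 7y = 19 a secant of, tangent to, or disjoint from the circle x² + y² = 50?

Centre (0, 0), r² = 50. Distance² from centre to line = (−19)²/625 = 361/625.
Since d² < r², the line cuts the circle twice.

secant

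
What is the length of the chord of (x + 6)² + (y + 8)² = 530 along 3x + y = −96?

4√10

Substitute y = −3x − 96:
10x² + 540x + 7250 = 0  ⟹  x² + 54x + 725 = 0
x = −25 or x = −29, giving (−25, −21) and (−29, −9).
|(−25, −21) − (−29, −9)| = √((4)² + (−12)²) = 4√10.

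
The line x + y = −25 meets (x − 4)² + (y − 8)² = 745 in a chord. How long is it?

11√2

Centre (4, 8), r² = 745. Perpendicular distance d from centre to line = |37| / √2 = 37/√2.
Half the chord is √(r² − d²) = √(121/2), so the full chord is 11√2.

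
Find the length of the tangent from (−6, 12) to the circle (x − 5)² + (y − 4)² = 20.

√165

With centre O = (5, 4), |OP|² = 185 and r² = 20.
Power of the point: PT² = |PO|² − r² = 165, so PT = √165.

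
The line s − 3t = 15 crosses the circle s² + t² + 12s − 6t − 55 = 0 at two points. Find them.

(−6, −7) and (0, −5)

Express t = (−15 + s)/3 and substitute into the circle:
10s² + 60s = 0  ⟹  s² + 6s = 0
s = 0 or s = −6, giving (0, −5) and (−6, −7).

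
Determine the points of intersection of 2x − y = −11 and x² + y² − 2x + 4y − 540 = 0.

Substitute y = 2x + 11:
5x² + 50x − 375 = 0  ⟹  x² + 10x − 75 = 0
x = 5 or x = −15, giving (5, 21) and (−15, −19).

(−15, −19) and (5, 21)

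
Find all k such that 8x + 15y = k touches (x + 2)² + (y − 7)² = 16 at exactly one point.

k = 21 or k = 157

For a tangent, require d(centre, line) = r = 4.
|8·(−2) + 15·7 − k| / √289 = 4
|k − (89)| = 4·17, so k = 157 or k = 21.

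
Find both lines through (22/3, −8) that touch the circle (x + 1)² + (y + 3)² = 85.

Write the tangent as mx − y + (−8 − m·(22/3)) = 0 and set its distance from the centre to √85:
(−25/3m − (5))² = 85(m² + 1)
14m² − 75m + 54 = 0, so m = 6/7 or m = 9/2.
With m = 6/7: 6x − 7y = 100. With m = 9/2: 9x − 2y = 82.

6x − 7y = 100 and 9x − 2y = 82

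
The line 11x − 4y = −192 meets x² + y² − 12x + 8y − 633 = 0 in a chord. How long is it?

2√137

Express y = (192 + 11x)/4 and substitute into the circle:
137x² + 4384x + 32880 = 0  ⟹  x² + 32x + 240 = 0
x = −12 or x = −20, giving (−12, 15) and (−20, −7).
|(−12, 15) − (−20, −7)| = √((8)² + (22)²) = 2√137.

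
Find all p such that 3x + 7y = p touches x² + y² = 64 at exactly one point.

p = ±8√58

For a tangent, require d(centre, line) = r = 8.
|3·0 + 7·0 − p| / √58 = 8
|p| = 8√58.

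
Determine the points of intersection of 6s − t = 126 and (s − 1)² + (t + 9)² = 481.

(17, −24) and (21, 0)

Substitute t = 6s − 126:
37s² − 1406s + 13209 = 0  ⟹  s² − 38s + 357 = 0
s = 21 or s = 17, giving (21, 0) and (17, −24).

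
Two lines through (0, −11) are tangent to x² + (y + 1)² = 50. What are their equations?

x − y = 11 and x + y = −11

A line y − (−11) = m(x − (0)) is tangent when its distance from (0, −1) is 5√2:
[m·(0) − (10)]² = 50(m² + 1)
m² − 1 = 0, so m = 1 or m = −1.
Through (0, −11) these give x − y = 11 and x + y = −11.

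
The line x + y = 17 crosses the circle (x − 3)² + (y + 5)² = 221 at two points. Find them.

(8, 9) and (17, 0)

Substitute y = −x + 17:
2x² − 50x + 272 = 0  ⟹  x² − 25x + 136 = 0
x = 17 or x = 8, giving (17, 0) and (8, 9).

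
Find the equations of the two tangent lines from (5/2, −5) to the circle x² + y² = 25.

y = −5 and 4x − 3y = 25

Let a tangent through (5/2, −5) have slope m. Its distance from (0, 0) must equal 5:
[m·(−5/2) − (5)]² = 25(m² + 1)
3m² − 4m = 0, so m = 0 or m = 4/3.
With m = 0: y = −5. With m = 4/3: 4x − 3y = 25.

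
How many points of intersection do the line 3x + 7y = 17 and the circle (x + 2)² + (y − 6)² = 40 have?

2

d² = (3·(−2) + 7·6 − (17))²/58 = 361/58; r² = 40.
Since d² < r², the line cuts the circle twice.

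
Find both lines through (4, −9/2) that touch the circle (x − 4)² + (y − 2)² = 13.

Let a tangent through (4, −9/2) have slope m. Its distance from (4, 2) must equal √13:
(0m − (13/2))² = 13(m² + 1)
4m² − 9 = 0, so m = −3/2 or m = 3/2.
Through (4, −9/2) these give 3x + 2y = 3 and 3x − 2y = 21.

3x + 2y = 3 and 3x − 2y = 21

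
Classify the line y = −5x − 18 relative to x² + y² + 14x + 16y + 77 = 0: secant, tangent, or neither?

d² = (5·(−7) + 1·(−8) − (−18))²/26 = 625/26; r² = 36.
Since d² < r², the line cuts the circle twice.

secant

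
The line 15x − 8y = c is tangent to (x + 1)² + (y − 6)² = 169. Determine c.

The line touches the circle iff its distance from (−1, 6) is 13:
|15·(−1) − 8·6 − c| / √289 = 13
|c − (−63)| = 13·17, so c = 158 or c = −284.

c = −284 or c = 158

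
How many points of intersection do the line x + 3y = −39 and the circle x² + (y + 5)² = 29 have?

0

Substituting the line into the circle gives 10x² + 48x + 315 = 0.
Δ = 2304 − 12600 = −10296.
No real roots: the line does not meet the circle.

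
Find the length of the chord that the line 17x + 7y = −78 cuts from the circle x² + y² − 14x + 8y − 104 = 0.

13√2

Substitute y = (−78 − 17x)/7:
338x² + 1014x − 3380 = 0  ⟹  x² + 3x − 10 = 0
x = 2 or x = −5, giving (2, −16) and (−5, 1).
Chord length = distance between (2, −16) and (−5, 1) = √338 = 13√2.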